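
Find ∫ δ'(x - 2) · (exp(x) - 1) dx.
- e^{2}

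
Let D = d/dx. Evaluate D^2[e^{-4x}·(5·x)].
40 \left(2 x - 1\right) e^{- 4 x}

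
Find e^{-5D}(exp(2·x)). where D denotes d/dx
e^{2 x - 10}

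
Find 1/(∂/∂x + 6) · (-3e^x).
- \frac{3 e^{x}}{7}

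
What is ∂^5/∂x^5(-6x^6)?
- 4320 x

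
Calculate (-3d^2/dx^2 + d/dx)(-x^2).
6 - 2 x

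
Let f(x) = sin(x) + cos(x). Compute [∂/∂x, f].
- \sin{\left(x \right)} + \cos{\left(x \right)}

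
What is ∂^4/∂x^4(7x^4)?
168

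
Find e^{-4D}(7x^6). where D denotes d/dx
7 x^{6} - 168 x^{5} + 1680 x^{4} - 8960 x^{3} + 26880 x^{2} - 43008 x + 28672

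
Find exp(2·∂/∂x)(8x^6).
8 x^{6} + 96 x^{5} + 480 x^{4} + 1280 x^{3} + 1920 x^{2} + 1536 x + 512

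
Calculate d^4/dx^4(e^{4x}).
256 e^{4 x}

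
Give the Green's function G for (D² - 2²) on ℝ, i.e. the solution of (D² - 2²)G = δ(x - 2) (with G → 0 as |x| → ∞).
-\frac{e^{-2|x - 2|}}{4}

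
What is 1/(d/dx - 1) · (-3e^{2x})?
- 3 e^{2 x}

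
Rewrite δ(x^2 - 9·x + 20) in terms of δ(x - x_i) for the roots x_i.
\frac{\delta(x - 5) + \delta(x - 4)}{1}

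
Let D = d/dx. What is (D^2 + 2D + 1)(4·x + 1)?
4 x + 9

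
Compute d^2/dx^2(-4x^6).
- 120 x^{4}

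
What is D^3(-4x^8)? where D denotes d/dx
- 1344 x^{5}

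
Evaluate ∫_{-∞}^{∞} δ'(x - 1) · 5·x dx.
-5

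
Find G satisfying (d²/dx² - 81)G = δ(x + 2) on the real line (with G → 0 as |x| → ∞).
-\frac{e^{-9|x + 2|}}{18}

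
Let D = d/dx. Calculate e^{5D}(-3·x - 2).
- 3 x - 17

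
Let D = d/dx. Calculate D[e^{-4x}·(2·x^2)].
4 x \left(1 - 2 x\right) e^{- 4 x}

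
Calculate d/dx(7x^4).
28 x^{3}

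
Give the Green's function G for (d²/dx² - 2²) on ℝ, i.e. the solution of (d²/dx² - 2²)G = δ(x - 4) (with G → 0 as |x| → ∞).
-\frac{e^{-2|x - 4|}}{4}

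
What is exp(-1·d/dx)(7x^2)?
7 x^{2} - 14 x + 7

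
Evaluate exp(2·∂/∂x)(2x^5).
2 x^{5} + 20 x^{4} + 80 x^{3} + 160 x^{2} + 160 x + 64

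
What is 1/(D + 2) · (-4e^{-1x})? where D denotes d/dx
- 4 e^{- x}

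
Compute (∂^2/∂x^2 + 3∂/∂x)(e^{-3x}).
0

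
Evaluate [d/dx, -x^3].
- 3 x^{2}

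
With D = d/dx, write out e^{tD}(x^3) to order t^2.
x \left(3 t^{2} + 3 t x + x^{2}\right)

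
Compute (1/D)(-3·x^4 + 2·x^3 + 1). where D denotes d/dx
- \frac{3 x^{5}}{5} + \frac{x^{4}}{2} + x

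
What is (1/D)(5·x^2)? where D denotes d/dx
\frac{5 x^{3}}{3}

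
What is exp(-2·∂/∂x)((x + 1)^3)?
x^{3} - 3 x^{2} + 3 x - 1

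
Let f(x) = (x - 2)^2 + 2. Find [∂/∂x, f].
2 x - 4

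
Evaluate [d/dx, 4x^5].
20 x^{4}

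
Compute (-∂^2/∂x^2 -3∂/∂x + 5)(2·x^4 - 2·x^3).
2 x \left(5 x^{3} - 17 x^{2} - 3 x + 6\right)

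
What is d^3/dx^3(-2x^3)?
-12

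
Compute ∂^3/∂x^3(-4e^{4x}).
- 256 e^{4 x}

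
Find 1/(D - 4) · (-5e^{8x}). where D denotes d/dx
- \frac{5 e^{8 x}}{4}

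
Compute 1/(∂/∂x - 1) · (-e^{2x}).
- e^{2 x}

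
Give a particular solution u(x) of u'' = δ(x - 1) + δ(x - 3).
\frac{|x - 1|}{2} + \frac{|x - 3|}{2}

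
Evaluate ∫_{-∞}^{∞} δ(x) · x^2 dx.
0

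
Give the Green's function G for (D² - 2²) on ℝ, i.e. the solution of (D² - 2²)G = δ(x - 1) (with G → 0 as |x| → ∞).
-\frac{e^{-2|x - 1|}}{4}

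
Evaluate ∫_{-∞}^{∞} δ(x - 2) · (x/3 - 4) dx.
- \frac{10}{3}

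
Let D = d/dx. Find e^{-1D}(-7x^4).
- 7 x^{4} + 28 x^{3} - 42 x^{2} + 28 x - 7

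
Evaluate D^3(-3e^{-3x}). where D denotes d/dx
81 e^{- 3 x}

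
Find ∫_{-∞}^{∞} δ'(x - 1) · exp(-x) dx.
e^{-1}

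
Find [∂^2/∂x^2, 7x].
14\frac{d}{dx}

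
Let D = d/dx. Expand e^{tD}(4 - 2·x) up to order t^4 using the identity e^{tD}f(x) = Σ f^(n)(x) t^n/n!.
- 2 t - 2 x + 4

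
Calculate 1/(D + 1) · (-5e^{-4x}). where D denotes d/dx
\frac{5 e^{- 4 x}}{3}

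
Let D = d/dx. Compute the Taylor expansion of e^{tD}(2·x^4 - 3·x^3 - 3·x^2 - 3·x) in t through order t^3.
t^{3} \left(8 x - 3\right) - t^{2} \left(- 12 x^{2} + 9 x + 3\right) - t \left(- 8 x^{3} + 9 x^{2} + 6 x + 3\right) + 2 x^{4} - 3 x^{3} - 3 x^{2} - 3 x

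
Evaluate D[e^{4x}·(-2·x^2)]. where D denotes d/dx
4 x \left(- 2 x - 1\right) e^{4 x}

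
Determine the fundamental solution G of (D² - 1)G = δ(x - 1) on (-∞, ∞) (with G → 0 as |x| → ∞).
-\frac{e^{-|x - 1|}}{2}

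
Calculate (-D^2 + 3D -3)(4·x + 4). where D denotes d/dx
- 12 x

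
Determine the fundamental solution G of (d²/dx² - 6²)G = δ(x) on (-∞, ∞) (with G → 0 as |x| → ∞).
-\frac{e^{-6|x|}}{12}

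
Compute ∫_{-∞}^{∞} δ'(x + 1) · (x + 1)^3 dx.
0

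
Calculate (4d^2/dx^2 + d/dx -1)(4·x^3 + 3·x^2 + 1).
- 4 x^{3} + 9 x^{2} + 102 x + 23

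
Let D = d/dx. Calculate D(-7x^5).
- 35 x^{4}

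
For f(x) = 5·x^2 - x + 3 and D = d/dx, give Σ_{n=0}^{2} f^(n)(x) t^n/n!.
5 t^{2} + t \left(10 x - 1\right) + 5 x^{2} - x + 3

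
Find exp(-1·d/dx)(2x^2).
2 x^{2} - 4 x + 2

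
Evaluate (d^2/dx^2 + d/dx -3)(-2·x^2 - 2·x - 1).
6 x^{2} + 2 x - 3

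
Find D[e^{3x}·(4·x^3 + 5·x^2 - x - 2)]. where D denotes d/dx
\left(12 x^{3} + 27 x^{2} + 7 x - 7\right) e^{3 x}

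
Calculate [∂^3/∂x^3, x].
3\frac{d^{2}}{dx^{2}}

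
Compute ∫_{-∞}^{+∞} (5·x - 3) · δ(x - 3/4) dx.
\frac{3}{4}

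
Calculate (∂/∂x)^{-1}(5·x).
\frac{5 x^{2}}{2}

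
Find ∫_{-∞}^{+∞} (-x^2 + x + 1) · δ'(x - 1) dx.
1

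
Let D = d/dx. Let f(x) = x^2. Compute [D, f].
2 x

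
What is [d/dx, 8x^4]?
32 x^{3}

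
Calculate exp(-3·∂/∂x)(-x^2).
- x^{2} + 6 x - 9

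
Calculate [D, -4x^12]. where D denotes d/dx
- 48 x^{11}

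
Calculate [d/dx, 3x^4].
12 x^{3}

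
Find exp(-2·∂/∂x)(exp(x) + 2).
e^{x - 2} + 2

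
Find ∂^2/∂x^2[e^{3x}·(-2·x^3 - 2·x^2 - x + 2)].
\left(- 18 x^{3} - 54 x^{2} - 45 x + 8\right) e^{3 x}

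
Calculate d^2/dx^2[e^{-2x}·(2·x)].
8 \left(x - 1\right) e^{- 2 x}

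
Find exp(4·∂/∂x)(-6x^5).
- 6 x^{5} - 120 x^{4} - 960 x^{3} - 3840 x^{2} - 7680 x - 6144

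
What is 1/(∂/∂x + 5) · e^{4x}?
\frac{e^{4 x}}{9}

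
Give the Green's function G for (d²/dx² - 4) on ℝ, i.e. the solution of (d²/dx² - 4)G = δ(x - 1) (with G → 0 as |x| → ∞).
-\frac{e^{-2|x - 1|}}{4}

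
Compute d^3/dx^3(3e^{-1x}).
- 3 e^{- x}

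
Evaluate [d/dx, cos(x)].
- \sin{\left(x \right)}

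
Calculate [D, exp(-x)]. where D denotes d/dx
- e^{- x}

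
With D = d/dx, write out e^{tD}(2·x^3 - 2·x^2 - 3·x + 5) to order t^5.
2 t^{3} + t^{2} \left(6 x - 2\right) - t \left(- 6 x^{2} + 4 x + 3\right) + 2 x^{3} - 2 x^{2} - 3 x + 5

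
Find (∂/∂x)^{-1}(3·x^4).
\frac{3 x^{5}}{5}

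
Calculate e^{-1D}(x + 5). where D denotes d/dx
x + 4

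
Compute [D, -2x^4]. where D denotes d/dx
- 8 x^{3}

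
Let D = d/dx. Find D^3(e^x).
e^{x}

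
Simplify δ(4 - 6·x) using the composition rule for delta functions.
\frac{\delta(x - 2/3)}{6}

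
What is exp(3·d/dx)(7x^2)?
7 x^{2} + 42 x + 63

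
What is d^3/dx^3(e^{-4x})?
- 64 e^{- 4 x}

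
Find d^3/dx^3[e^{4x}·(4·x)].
\left(256 x + 192\right) e^{4 x}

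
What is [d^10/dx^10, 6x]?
60\frac{d^{9}}{dx^{9}}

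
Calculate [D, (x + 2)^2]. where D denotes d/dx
2 x + 4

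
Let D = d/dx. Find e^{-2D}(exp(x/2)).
e^{\frac{x}{2} - 1}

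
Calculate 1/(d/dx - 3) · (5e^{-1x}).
- \frac{5 e^{- x}}{4}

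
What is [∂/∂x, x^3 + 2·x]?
3 x^{2} + 2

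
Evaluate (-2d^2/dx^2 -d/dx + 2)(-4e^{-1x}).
- 4 e^{- x}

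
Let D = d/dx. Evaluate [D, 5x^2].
10 x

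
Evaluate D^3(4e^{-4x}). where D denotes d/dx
- 256 e^{- 4 x}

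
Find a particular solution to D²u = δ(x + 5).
\frac{|x + 5|}{2}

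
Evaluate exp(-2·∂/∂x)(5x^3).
5 x^{3} - 30 x^{2} + 60 x - 40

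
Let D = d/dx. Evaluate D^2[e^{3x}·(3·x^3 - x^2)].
\left(27 x^{3} + 45 x^{2} + 6 x - 2\right) e^{3 x}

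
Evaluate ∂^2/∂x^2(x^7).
42 x^{5}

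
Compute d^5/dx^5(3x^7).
7560 x^{2}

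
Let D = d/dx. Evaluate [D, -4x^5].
- 20 x^{4}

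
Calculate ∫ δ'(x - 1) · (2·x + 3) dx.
-2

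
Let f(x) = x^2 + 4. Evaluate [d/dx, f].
2 x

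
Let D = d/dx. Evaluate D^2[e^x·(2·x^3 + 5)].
\left(2 x^{3} + 12 x^{2} + 12 x + 5\right) e^{x}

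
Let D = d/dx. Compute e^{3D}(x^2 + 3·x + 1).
x^{2} + 9 x + 19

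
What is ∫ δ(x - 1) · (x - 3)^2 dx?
4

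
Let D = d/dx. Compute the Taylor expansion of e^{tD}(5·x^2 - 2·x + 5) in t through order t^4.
5 t^{2} + 2 t \left(5 x - 1\right) + 5 x^{2} - 2 x + 5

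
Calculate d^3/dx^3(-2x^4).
- 48 x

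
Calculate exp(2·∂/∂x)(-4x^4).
- 4 x^{4} - 32 x^{3} - 96 x^{2} - 128 x - 64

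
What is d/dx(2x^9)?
18 x^{8}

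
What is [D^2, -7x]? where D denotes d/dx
-14D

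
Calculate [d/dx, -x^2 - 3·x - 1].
- 2 x - 3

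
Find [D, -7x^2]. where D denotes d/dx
- 14 x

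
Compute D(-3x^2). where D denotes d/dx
- 6 x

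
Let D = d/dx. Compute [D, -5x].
-5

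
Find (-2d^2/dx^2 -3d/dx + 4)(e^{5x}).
- 61 e^{5 x}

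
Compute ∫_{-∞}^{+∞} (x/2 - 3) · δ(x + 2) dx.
-4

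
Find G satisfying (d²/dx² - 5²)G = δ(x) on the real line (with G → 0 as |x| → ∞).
-\frac{e^{-5|x|}}{10}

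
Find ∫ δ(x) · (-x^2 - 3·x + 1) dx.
1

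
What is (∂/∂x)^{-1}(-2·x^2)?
- \frac{2 x^{3}}{3}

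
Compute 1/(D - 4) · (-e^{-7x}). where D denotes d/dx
\frac{e^{- 7 x}}{11}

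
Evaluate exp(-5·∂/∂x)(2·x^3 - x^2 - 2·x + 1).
2 x^{3} - 31 x^{2} + 158 x - 264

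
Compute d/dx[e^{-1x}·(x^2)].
x \left(2 - x\right) e^{- x}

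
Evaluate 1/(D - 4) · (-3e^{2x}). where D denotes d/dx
\frac{3 e^{2 x}}{2}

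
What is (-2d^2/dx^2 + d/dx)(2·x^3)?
6 x \left(x - 4\right)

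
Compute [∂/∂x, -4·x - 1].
-4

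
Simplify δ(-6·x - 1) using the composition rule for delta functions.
\frac{\delta(x + 1/6)}{6}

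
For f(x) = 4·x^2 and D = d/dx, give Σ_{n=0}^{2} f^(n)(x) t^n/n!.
4 t^{2} + 8 t x + 4 x^{2}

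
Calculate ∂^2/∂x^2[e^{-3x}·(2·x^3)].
6 x \left(3 x^{2} - 6 x + 2\right) e^{- 3 x}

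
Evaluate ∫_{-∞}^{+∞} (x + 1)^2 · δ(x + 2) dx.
1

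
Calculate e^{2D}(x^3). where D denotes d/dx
x^{3} + 6 x^{2} + 12 x + 8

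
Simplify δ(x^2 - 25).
\frac{\delta(x - 5) + \delta(x + 5)}{10}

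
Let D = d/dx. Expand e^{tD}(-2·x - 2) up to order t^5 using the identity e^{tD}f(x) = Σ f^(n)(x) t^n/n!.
- 2 t - 2 x - 2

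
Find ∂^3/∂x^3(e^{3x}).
27 e^{3 x}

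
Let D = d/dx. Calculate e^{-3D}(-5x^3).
- 5 x^{3} + 45 x^{2} - 135 x + 135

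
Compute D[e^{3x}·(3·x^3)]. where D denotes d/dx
9 x^{2} \left(x + 1\right) e^{3 x}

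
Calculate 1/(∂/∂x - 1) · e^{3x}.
\frac{e^{3 x}}{2}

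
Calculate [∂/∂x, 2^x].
2^{x} \log{\left(2 \right)}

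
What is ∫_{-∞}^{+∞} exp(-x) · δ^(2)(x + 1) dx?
e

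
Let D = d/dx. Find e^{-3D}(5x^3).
5 x^{3} - 45 x^{2} + 135 x - 135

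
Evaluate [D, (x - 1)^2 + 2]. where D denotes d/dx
2 x - 2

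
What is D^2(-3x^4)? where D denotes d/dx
- 36 x^{2}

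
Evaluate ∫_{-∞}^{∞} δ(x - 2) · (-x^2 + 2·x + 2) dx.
2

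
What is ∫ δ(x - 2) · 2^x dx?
4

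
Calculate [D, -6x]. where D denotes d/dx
-6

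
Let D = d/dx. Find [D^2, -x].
-2D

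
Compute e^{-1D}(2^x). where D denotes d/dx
2^{x - 1}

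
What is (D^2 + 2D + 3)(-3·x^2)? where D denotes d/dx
- 9 x^{2} - 12 x - 6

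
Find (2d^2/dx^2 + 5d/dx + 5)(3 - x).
10 - 5 x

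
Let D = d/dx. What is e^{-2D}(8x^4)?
8 x^{4} - 64 x^{3} + 192 x^{2} - 256 x + 128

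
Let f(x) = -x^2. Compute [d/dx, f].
- 2 x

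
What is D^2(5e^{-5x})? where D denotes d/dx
125 e^{- 5 x}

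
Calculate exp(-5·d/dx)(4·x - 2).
4 x - 22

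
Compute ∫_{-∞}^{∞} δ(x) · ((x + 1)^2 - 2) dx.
-1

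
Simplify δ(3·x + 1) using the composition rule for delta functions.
\frac{\delta(x + 1/3)}{3}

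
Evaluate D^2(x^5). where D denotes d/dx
20 x^{3}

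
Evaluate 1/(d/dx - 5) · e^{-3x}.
- \frac{e^{- 3 x}}{8}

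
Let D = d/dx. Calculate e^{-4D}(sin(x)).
\sin{\left(x - 4 \right)}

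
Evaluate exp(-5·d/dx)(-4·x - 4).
16 - 4 x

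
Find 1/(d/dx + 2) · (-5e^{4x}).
- \frac{5 e^{4 x}}{6}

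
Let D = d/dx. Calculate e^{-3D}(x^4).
x^{4} - 12 x^{3} + 54 x^{2} - 108 x + 81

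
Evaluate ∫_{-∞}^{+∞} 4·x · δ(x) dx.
0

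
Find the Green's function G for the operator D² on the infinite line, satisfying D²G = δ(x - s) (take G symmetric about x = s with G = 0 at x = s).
\frac{|x - s|}{2}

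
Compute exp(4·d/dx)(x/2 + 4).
\frac{x}{2} + 6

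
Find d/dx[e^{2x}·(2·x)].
\left(4 x + 2\right) e^{2 x}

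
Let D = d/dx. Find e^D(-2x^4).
- 2 x^{4} - 8 x^{3} - 12 x^{2} - 8 x - 2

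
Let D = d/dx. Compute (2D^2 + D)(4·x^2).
8 x + 16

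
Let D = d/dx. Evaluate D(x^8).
8 x^{7}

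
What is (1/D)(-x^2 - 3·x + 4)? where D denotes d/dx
- \frac{x^{3}}{3} - \frac{3 x^{2}}{2} + 4 x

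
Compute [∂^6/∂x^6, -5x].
-30\frac{d^{5}}{dx^{5}}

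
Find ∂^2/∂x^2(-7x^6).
- 210 x^{4}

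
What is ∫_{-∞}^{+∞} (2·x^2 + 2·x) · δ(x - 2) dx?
12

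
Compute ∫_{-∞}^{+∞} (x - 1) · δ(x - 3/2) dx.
\frac{1}{2}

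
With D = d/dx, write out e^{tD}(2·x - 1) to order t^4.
2 t + 2 x - 1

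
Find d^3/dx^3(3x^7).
630 x^{4}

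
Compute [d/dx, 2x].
2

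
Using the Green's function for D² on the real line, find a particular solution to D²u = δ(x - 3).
\frac{|x - 3|}{2}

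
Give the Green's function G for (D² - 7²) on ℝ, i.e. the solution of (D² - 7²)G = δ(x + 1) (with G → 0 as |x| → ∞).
-\frac{e^{-7|x + 1|}}{14}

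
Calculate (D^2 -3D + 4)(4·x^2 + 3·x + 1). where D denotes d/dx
16 x^{2} - 12 x + 3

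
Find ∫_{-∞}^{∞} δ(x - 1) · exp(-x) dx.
e^{-1}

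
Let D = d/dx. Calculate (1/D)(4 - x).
- \frac{x^{2}}{2} + 4 x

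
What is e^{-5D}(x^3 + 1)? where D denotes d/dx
x^{3} - 15 x^{2} + 75 x - 124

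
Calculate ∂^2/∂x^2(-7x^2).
-14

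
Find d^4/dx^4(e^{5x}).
625 e^{5 x}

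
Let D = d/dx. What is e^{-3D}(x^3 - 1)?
x^{3} - 9 x^{2} + 27 x - 28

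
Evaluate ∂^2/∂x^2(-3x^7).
- 126 x^{5}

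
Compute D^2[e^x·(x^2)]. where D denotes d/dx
\left(x^{2} + 4 x + 2\right) e^{x}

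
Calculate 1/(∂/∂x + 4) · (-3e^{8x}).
- \frac{e^{8 x}}{4}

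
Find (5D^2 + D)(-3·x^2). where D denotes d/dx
- 6 x - 30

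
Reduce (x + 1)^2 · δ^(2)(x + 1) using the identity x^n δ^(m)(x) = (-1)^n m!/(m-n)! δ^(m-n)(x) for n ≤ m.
2\delta(x + 1)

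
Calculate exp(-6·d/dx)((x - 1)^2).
x^{2} - 14 x + 49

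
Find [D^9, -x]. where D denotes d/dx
-9D^{8}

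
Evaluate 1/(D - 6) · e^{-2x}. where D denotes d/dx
- \frac{e^{- 2 x}}{8}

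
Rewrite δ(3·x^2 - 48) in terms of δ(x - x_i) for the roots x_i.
\frac{\delta(x - 4) + \delta(x + 4)}{24}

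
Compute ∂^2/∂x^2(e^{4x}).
16 e^{4 x}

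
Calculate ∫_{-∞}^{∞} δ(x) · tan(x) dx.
0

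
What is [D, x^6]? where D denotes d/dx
6 x^{5}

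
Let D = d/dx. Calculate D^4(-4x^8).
- 6720 x^{4}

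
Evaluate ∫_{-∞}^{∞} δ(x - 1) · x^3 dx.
1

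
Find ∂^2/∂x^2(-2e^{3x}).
- 18 e^{3 x}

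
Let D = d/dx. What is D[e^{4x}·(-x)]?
\left(- 4 x - 1\right) e^{4 x}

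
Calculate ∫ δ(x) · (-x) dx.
0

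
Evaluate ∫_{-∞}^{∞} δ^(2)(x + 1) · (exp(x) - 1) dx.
e^{-1}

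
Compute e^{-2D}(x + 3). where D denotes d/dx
x + 1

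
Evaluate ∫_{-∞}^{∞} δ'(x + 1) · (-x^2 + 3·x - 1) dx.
-5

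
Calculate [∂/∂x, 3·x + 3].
3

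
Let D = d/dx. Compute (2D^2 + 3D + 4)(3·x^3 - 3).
12 x^{3} + 27 x^{2} + 36 x - 12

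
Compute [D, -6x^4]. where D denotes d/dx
- 24 x^{3}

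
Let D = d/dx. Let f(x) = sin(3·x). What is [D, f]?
3 \cos{\left(3 x \right)}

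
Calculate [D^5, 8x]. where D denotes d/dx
40D^{4}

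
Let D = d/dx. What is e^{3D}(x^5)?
x^{5} + 15 x^{4} + 90 x^{3} + 270 x^{2} + 405 x + 243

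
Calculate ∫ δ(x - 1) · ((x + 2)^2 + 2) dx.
11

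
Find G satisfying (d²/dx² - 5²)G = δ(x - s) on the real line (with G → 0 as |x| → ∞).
-\frac{e^{-5|x-s|}}{10}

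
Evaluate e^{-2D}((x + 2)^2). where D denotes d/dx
x^{2}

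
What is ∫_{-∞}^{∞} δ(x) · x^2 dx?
0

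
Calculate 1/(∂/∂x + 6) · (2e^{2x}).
\frac{e^{2 x}}{4}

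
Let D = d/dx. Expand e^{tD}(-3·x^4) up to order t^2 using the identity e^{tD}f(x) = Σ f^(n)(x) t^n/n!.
3 x^{2} \left(- 6 t^{2} - 4 t x - x^{2}\right)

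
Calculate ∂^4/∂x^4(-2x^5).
- 240 x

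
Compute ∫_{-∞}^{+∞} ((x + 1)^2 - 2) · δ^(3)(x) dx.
0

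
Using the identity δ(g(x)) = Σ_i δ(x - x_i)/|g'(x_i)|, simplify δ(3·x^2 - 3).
\frac{\delta(x - 1) + \delta(x + 1)}{6}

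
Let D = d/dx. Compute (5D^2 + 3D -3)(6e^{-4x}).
390 e^{- 4 x}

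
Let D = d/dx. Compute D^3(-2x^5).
- 120 x^{2}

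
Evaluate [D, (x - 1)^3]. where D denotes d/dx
3 \left(x - 1\right)^{2}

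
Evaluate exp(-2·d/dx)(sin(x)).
\sin{\left(x - 2 \right)}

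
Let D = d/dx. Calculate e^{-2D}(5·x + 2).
5 x - 8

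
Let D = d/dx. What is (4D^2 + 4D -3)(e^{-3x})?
21 e^{- 3 x}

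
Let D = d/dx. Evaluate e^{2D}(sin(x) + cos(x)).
\sqrt{2} \sin{\left(x + \frac{\pi}{4} + 2 \right)}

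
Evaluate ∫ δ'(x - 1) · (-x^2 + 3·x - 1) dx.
-1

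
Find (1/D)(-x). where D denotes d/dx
- \frac{x^{2}}{2}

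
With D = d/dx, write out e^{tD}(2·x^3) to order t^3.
2 t^{3} + 6 t^{2} x + 6 t x^{2} + 2 x^{3}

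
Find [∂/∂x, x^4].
4 x^{3}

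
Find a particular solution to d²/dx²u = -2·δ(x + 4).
-|x + 4|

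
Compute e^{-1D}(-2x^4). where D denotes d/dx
- 2 x^{4} + 8 x^{3} - 12 x^{2} + 8 x - 2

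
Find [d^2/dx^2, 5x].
10\frac{d}{dx}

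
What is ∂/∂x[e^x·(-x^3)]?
x^{2} \left(- x - 3\right) e^{x}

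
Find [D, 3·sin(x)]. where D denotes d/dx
3 \cos{\left(x \right)}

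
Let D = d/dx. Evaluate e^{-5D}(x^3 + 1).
x^{3} - 15 x^{2} + 75 x - 124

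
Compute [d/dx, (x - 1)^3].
3 \left(x - 1\right)^{2}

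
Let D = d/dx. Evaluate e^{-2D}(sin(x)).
\sin{\left(x - 2 \right)}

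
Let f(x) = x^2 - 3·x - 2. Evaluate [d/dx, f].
2 x - 3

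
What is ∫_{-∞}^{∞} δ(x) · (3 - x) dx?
3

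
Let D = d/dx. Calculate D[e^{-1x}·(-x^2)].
x \left(x - 2\right) e^{- x}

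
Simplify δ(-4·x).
\frac{\delta(x)}{4}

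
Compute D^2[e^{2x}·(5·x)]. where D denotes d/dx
20 \left(x + 1\right) e^{2 x}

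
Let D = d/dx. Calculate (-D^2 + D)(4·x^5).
20 x^{3} \left(x - 4\right)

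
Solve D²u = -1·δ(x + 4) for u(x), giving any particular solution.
-\frac{|x + 4|}{2}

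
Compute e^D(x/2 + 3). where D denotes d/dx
\frac{x}{2} + \frac{7}{2}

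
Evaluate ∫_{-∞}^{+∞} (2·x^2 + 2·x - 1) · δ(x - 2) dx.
11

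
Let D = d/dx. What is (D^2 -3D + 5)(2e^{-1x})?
18 e^{- x}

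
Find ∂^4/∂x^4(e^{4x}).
256 e^{4 x}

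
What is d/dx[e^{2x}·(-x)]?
\left(- 2 x - 1\right) e^{2 x}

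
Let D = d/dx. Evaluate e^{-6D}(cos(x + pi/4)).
\cos{\left(x - 6 + \frac{\pi}{4} \right)}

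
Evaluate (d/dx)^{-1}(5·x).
\frac{5 x^{2}}{2}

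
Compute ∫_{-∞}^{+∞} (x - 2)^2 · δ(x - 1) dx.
1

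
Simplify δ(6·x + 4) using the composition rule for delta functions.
\frac{\delta(x + 2/3)}{6}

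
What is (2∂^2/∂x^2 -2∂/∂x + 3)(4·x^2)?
12 x^{2} - 16 x + 16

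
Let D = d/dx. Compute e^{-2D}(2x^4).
2 x^{4} - 16 x^{3} + 48 x^{2} - 64 x + 32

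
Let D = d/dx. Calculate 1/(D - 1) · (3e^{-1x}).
- \frac{3 e^{- x}}{2}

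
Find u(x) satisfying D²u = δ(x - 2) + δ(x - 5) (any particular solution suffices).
\frac{|x - 2|}{2} + \frac{|x - 5|}{2}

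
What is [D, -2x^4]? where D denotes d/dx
- 8 x^{3}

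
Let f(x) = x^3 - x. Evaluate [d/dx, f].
3 x^{2} - 1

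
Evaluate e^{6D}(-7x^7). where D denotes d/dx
- 7 x^{7} - 294 x^{6} - 5292 x^{5} - 52920 x^{4} - 317520 x^{3} - 1143072 x^{2} - 2286144 x - 1959552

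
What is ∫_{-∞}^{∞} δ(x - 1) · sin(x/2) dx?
\sin{\left(\frac{1}{2} \right)}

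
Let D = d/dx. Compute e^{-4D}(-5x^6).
- 5 x^{6} + 120 x^{5} - 1200 x^{4} + 6400 x^{3} - 19200 x^{2} + 30720 x - 20480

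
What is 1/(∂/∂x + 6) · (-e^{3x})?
- \frac{e^{3 x}}{9}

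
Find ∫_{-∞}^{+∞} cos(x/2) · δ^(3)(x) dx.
0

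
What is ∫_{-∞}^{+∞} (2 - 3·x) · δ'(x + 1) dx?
3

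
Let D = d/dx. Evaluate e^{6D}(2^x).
2^{x + 6}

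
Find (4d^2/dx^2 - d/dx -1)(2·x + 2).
- 2 x - 4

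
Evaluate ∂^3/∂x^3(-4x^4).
- 96 x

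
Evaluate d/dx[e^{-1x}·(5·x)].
5 \left(1 - x\right) e^{- x}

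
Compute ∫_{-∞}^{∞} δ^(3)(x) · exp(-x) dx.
1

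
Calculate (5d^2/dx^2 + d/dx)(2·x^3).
6 x \left(x + 10\right)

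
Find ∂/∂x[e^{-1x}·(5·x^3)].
5 x^{2} \left(3 - x\right) e^{- x}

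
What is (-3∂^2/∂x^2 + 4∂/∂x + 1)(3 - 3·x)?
- 3 x - 9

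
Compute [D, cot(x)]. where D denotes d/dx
- \frac{1}{\sin^{2}{\left(x \right)}}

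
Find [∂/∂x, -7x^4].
- 28 x^{3}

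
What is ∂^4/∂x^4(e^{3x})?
81 e^{3 x}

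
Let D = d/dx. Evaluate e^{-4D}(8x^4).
8 x^{4} - 128 x^{3} + 768 x^{2} - 2048 x + 2048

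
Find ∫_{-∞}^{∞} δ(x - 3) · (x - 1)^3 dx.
8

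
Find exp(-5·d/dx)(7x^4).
7 x^{4} - 140 x^{3} + 1050 x^{2} - 3500 x + 4375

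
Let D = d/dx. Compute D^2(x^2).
2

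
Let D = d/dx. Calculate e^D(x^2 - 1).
x \left(x + 2\right)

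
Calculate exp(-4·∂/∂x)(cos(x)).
\cos{\left(x - 4 \right)}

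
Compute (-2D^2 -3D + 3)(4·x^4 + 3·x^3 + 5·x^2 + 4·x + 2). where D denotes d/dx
12 x^{4} - 39 x^{3} - 108 x^{2} - 54 x - 26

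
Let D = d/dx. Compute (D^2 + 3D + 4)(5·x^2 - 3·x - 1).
20 x^{2} + 18 x - 3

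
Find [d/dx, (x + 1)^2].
2 x + 2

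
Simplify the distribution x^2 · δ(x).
0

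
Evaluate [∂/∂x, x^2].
2 x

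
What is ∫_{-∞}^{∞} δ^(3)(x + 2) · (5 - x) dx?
0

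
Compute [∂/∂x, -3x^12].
- 36 x^{11}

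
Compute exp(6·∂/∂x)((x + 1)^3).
x^{3} + 21 x^{2} + 147 x + 343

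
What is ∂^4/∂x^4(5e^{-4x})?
1280 e^{- 4 x}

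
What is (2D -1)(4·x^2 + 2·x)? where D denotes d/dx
- 4 x^{2} + 14 x + 4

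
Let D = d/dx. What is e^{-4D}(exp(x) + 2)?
e^{x - 4} + 2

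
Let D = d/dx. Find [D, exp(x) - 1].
e^{x}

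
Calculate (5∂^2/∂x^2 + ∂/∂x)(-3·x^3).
9 x \left(- x - 10\right)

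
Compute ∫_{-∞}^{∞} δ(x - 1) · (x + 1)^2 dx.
4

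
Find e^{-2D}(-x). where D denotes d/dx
2 - x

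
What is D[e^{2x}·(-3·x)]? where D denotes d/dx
\left(- 6 x - 3\right) e^{2 x}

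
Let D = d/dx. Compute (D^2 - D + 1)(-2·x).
2 - 2 x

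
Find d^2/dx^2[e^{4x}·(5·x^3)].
10 x \left(8 x^{2} + 12 x + 3\right) e^{4 x}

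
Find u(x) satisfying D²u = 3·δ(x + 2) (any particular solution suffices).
\frac{3|x + 2|}{2}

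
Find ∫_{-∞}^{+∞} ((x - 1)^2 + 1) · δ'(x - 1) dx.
0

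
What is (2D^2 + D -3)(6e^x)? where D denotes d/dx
0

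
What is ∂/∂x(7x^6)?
42 x^{5}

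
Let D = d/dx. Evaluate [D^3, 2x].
6D^{2}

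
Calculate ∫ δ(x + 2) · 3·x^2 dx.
12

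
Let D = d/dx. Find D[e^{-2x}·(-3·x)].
3 \left(2 x - 1\right) e^{- 2 x}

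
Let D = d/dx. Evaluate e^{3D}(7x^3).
7 x^{3} + 63 x^{2} + 189 x + 189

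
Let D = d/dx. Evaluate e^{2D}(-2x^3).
- 2 x^{3} - 12 x^{2} - 24 x - 16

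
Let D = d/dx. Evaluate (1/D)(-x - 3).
- \frac{x^{2}}{2} - 3 x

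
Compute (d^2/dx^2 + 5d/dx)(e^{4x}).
36 e^{4 x}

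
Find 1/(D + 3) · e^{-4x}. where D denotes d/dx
- e^{- 4 x}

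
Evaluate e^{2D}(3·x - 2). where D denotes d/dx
3 x + 4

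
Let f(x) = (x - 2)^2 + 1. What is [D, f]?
2 x - 4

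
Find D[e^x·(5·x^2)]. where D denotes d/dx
5 x \left(x + 2\right) e^{x}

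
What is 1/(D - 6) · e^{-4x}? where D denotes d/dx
- \frac{e^{- 4 x}}{10}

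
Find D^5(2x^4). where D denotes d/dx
0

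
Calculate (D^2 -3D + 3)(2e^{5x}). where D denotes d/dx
26 e^{5 x}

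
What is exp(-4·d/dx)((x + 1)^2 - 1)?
x^{2} - 6 x + 8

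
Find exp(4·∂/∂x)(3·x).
3 x + 12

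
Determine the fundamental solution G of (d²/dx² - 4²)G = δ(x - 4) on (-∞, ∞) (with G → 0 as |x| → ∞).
-\frac{e^{-4|x - 4|}}{8}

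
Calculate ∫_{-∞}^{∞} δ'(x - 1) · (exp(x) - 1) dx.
- e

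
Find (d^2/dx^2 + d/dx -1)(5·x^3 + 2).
- 5 x^{3} + 15 x^{2} + 30 x - 2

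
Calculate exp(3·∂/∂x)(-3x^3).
- 3 x^{3} - 27 x^{2} - 81 x - 81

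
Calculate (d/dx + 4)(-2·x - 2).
- 8 x - 10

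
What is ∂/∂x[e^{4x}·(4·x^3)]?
x^{2} \left(16 x + 12\right) e^{4 x}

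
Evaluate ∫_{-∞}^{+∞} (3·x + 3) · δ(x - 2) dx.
9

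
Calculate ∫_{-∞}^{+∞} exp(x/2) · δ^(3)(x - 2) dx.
- \frac{e}{8}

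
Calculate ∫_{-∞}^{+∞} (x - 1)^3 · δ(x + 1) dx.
-8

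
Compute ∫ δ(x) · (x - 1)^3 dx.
-1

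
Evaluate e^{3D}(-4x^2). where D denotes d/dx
- 4 x^{2} - 24 x - 36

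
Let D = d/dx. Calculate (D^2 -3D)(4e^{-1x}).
16 e^{- x}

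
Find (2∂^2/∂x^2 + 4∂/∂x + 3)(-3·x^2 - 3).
- 9 x^{2} - 24 x - 21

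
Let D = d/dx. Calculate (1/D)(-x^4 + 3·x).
- \frac{x^{5}}{5} + \frac{3 x^{2}}{2}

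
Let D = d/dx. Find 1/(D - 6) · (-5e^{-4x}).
\frac{e^{- 4 x}}{2}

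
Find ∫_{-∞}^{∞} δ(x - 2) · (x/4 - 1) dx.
- \frac{1}{2}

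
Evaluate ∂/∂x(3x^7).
21 x^{6}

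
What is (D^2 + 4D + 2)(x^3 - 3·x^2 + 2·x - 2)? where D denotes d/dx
2 x^{3} + 6 x^{2} - 14 x - 2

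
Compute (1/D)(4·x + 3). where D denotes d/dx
2 x^{2} + 3 x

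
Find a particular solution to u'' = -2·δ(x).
-|x|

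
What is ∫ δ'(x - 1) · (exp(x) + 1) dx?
- e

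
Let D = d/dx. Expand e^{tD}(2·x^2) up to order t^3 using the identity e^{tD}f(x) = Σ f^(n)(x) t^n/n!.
2 t^{2} + 4 t x + 2 x^{2}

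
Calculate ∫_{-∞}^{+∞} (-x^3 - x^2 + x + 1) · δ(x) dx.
1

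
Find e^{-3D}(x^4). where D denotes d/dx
x^{4} - 12 x^{3} + 54 x^{2} - 108 x + 81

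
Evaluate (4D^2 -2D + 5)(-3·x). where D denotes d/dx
6 - 15 x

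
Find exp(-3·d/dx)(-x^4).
- x^{4} + 12 x^{3} - 54 x^{2} + 108 x - 81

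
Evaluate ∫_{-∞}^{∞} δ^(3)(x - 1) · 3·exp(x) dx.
- 3 e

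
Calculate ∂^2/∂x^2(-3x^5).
- 60 x^{3}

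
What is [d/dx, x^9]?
9 x^{8}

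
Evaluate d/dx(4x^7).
28 x^{6}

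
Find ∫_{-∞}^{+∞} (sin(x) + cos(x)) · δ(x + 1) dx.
- \sin{\left(1 \right)} + \cos{\left(1 \right)}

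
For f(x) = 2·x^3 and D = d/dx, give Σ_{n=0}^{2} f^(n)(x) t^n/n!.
2 x \left(3 t^{2} + 3 t x + x^{2}\right)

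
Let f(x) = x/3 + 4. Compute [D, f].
\frac{1}{3}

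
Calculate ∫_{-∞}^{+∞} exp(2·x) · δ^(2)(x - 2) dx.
4 e^{4}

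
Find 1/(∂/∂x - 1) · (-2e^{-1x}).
e^{- x}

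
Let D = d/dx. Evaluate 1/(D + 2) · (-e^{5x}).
- \frac{e^{5 x}}{7}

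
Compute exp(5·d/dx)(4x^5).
4 x^{5} + 100 x^{4} + 1000 x^{3} + 5000 x^{2} + 12500 x + 12500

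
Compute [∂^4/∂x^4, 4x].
16\frac{d^{3}}{dx^{3}}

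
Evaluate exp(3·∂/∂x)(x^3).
x^{3} + 9 x^{2} + 27 x + 27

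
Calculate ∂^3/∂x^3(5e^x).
5 e^{x}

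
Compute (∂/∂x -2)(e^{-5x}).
- 7 e^{- 5 x}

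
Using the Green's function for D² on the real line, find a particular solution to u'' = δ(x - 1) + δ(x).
\frac{|x - 1|}{2} + \frac{|x|}{2}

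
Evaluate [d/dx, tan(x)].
\frac{1}{\cos^{2}{\left(x \right)}}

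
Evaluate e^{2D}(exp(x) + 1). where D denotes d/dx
e^{x + 2} + 1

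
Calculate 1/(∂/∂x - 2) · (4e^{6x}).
e^{6 x}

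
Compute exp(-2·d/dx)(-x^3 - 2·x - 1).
- x^{3} + 6 x^{2} - 14 x + 11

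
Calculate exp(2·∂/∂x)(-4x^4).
- 4 x^{4} - 32 x^{3} - 96 x^{2} - 128 x - 64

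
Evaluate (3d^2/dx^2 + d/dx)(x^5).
5 x^{3} \left(x + 12\right)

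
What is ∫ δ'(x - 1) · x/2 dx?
- \frac{1}{2}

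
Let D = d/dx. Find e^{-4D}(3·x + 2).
3 x - 10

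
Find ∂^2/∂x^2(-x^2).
-2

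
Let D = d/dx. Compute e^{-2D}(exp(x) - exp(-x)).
- e^{2 - x} + e^{x - 2}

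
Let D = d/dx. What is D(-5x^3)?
- 15 x^{2}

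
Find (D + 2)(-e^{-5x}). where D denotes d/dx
3 e^{- 5 x}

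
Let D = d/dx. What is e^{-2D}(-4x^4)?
- 4 x^{4} + 32 x^{3} - 96 x^{2} + 128 x - 64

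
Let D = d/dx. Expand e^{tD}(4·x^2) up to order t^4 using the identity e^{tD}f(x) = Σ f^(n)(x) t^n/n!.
4 t^{2} + 8 t x + 4 x^{2}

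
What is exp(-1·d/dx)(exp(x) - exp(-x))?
- e^{1 - x} + e^{x - 1}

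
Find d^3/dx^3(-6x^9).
- 3024 x^{6}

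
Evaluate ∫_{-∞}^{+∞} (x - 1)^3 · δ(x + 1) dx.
-8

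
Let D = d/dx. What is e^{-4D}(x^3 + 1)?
x^{3} - 12 x^{2} + 48 x - 63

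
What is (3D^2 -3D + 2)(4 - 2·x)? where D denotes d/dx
14 - 4 x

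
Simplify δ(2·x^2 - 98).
\frac{\delta(x - 7) + \delta(x + 7)}{28}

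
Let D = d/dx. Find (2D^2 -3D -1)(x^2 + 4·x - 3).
- x^{2} - 10 x - 5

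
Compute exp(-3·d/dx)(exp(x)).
e^{x - 3}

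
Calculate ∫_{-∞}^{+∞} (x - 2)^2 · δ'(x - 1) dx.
2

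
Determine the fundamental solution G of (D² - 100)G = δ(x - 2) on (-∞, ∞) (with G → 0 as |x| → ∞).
-\frac{e^{-10|x - 2|}}{20}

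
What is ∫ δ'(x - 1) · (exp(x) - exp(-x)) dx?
- 2 \cosh{\left(1 \right)}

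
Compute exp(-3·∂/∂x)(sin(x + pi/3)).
\sin{\left(x - 3 + \frac{\pi}{3} \right)}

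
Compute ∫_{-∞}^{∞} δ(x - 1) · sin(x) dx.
\sin{\left(1 \right)}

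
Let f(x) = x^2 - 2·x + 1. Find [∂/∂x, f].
2 x - 2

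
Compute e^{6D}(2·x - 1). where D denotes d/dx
2 x + 11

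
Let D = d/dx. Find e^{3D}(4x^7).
4 x^{7} + 84 x^{6} + 756 x^{5} + 3780 x^{4} + 11340 x^{3} + 20412 x^{2} + 20412 x + 8748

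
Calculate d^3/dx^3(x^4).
24 x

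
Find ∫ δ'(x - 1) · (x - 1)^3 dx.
0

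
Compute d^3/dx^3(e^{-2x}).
- 8 e^{- 2 x}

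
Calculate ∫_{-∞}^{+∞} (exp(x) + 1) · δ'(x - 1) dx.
- e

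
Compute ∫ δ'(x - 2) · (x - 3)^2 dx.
2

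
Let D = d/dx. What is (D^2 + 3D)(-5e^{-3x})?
0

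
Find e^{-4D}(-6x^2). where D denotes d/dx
- 6 x^{2} + 48 x - 96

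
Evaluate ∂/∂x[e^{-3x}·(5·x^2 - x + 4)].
\left(- 15 x^{2} + 13 x - 13\right) e^{- 3 x}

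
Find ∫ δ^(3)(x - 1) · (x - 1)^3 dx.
-6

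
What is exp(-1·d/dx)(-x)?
1 - x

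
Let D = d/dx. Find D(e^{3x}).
3 e^{3 x}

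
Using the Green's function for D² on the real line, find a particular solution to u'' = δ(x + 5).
\frac{|x + 5|}{2}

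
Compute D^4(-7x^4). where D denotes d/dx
-168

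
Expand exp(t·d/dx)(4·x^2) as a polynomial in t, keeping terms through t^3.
4 t^{2} + 8 t x + 4 x^{2}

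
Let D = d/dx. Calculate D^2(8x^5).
160 x^{3}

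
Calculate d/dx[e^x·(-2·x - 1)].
\left(- 2 x - 3\right) e^{x}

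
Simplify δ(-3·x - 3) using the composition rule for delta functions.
\frac{\delta(x + 1)}{3}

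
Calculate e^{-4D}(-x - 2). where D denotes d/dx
2 - x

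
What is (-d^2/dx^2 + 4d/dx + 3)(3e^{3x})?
18 e^{3 x}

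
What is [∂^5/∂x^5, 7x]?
35\frac{d^{4}}{dx^{4}}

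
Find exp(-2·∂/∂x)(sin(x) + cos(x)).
\sqrt{2} \cos{\left(- x + \frac{\pi}{4} + 2 \right)}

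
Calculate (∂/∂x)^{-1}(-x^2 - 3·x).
- \frac{x^{3}}{3} - \frac{3 x^{2}}{2}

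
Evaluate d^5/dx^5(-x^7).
- 2520 x^{2}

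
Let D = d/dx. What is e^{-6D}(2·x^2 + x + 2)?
2 x^{2} - 23 x + 68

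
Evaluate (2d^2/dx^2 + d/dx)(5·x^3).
15 x \left(x + 4\right)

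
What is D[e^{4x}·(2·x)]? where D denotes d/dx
\left(8 x + 2\right) e^{4 x}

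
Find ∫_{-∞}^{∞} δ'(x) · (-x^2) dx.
0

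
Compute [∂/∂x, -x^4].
- 4 x^{3}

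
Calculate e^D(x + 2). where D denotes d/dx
x + 3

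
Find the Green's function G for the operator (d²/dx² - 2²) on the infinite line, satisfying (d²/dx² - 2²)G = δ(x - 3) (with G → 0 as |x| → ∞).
-\frac{e^{-2|x - 3|}}{4}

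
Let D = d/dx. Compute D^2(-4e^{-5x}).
- 100 e^{- 5 x}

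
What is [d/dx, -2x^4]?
- 8 x^{3}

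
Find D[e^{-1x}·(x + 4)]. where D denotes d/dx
\left(- x - 3\right) e^{- x}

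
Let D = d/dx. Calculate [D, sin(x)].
\cos{\left(x \right)}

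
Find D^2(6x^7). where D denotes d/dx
252 x^{5}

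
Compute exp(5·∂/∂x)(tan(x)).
\tan{\left(x + 5 \right)}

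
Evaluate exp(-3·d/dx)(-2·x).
6 - 2 x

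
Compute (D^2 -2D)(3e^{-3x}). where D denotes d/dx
45 e^{- 3 x}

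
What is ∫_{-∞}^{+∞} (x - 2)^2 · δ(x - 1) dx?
1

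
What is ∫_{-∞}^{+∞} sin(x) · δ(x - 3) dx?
\sin{\left(3 \right)}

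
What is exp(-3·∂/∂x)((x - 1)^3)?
x^{3} - 12 x^{2} + 48 x - 64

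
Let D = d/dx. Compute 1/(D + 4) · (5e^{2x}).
\frac{5 e^{2 x}}{6}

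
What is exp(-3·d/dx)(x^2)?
x^{2} - 6 x + 9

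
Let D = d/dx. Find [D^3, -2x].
-6D^{2}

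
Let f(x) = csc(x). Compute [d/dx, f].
- \cot{\left(x \right)} \csc{\left(x \right)}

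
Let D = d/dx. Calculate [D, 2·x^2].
4 x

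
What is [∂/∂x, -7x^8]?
- 56 x^{7}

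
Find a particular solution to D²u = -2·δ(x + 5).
-|x + 5|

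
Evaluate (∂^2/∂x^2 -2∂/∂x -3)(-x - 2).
3 x + 8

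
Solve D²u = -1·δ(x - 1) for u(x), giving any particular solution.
-\frac{|x - 1|}{2}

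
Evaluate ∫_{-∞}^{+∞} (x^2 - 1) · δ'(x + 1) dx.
2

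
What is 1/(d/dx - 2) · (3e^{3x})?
3 e^{3 x}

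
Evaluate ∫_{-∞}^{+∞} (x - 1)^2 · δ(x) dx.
1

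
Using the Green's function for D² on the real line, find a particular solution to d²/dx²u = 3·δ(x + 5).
\frac{3|x + 5|}{2}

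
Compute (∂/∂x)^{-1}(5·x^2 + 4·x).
\frac{5 x^{3}}{3} + 2 x^{2}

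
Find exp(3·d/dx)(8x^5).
8 x^{5} + 120 x^{4} + 720 x^{3} + 2160 x^{2} + 3240 x + 1944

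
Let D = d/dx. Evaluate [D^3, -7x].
-21D^{2}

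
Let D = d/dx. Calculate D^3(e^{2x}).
8 e^{2 x}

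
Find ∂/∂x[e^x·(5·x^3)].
5 x^{2} \left(x + 3\right) e^{x}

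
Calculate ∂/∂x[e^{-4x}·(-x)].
\left(4 x - 1\right) e^{- 4 x}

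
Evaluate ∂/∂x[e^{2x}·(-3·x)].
\left(- 6 x - 3\right) e^{2 x}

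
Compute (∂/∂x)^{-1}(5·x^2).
\frac{5 x^{3}}{3}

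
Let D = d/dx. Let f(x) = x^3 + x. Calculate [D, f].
3 x^{2} + 1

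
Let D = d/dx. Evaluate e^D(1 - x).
- x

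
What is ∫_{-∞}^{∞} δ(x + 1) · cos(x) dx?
\cos{\left(1 \right)}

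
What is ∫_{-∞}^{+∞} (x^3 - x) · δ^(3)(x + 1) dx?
-6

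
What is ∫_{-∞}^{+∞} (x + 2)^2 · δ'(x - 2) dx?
-8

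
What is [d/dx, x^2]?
2 x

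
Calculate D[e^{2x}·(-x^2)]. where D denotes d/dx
2 x \left(- x - 1\right) e^{2 x}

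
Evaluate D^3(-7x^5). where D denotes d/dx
- 420 x^{2}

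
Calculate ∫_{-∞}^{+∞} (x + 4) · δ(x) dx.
4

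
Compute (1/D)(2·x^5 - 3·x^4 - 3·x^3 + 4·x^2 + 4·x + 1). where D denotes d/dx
\frac{x^{6}}{3} - \frac{3 x^{5}}{5} - \frac{3 x^{4}}{4} + \frac{4 x^{3}}{3} + 2 x^{2} + x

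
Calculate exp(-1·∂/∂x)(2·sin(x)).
2 \sin{\left(x - 1 \right)}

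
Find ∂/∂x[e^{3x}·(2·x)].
\left(6 x + 2\right) e^{3 x}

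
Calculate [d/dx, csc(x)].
- \cot{\left(x \right)} \csc{\left(x \right)}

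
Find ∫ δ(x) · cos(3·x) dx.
1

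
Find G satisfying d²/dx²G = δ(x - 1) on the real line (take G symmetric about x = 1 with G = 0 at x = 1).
\frac{|x - 1|}{2}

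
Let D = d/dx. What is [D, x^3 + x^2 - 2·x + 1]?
3 x^{2} + 2 x - 2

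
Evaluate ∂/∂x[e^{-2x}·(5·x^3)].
x^{2} \left(15 - 10 x\right) e^{- 2 x}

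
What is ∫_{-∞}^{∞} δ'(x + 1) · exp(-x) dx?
e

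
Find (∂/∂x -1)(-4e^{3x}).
- 8 e^{3 x}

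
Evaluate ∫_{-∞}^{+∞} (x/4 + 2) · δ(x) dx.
2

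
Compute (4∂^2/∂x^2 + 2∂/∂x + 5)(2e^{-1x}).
14 e^{- x}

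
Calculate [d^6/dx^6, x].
6\frac{d^{5}}{dx^{5}}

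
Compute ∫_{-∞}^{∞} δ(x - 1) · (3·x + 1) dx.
4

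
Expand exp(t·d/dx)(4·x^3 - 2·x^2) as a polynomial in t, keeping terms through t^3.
4 t^{3} + 2 t^{2} \left(6 x - 1\right) + 4 t x \left(3 x - 1\right) + 4 x^{3} - 2 x^{2}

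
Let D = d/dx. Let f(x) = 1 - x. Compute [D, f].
-1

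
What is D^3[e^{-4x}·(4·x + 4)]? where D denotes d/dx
64 \left(- 4 x - 1\right) e^{- 4 x}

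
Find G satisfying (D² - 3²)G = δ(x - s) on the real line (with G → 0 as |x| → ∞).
-\frac{e^{-3|x-s|}}{6}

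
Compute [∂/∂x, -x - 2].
-1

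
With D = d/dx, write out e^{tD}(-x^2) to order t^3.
- t^{2} - 2 t x - x^{2}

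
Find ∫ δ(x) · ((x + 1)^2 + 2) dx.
3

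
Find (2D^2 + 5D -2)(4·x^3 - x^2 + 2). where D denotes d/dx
- 8 x^{3} + 62 x^{2} + 38 x - 8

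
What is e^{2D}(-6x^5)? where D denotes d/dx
- 6 x^{5} - 60 x^{4} - 240 x^{3} - 480 x^{2} - 480 x - 192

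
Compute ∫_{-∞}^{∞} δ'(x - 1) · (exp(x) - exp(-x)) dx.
- 2 \cosh{\left(1 \right)}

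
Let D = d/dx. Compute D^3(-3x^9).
- 1512 x^{6}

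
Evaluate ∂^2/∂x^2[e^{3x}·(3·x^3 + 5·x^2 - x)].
\left(27 x^{3} + 99 x^{2} + 69 x + 4\right) e^{3 x}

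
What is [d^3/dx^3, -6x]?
-18\frac{d^{2}}{dx^{2}}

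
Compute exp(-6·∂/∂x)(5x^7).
5 x^{7} - 210 x^{6} + 3780 x^{5} - 37800 x^{4} + 226800 x^{3} - 816480 x^{2} + 1632960 x - 1399680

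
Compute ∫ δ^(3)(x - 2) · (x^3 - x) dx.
-6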